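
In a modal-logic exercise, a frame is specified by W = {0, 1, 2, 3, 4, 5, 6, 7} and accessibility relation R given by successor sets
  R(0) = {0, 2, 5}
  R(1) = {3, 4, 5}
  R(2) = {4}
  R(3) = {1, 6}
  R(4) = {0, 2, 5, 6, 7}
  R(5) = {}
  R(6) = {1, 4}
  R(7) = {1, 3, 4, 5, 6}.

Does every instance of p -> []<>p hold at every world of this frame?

No

By correspondence theory, B is valid on a frame iff R is symmetric.
Symmetric: no — 0 R 2 but not 2 R 0.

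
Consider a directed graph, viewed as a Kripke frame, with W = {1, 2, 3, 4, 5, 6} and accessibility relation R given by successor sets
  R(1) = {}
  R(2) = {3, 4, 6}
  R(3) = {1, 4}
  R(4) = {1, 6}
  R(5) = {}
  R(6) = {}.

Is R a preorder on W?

No

Reflexive: no — 1 is not related to itself.
Transitive: no — 2 R 3 and 3 R 1, but not 2 R 1.
So R is not a preorder.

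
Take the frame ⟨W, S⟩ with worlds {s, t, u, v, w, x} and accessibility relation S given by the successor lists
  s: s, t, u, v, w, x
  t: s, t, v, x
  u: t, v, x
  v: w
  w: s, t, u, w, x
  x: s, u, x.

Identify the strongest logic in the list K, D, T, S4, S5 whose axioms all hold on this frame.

Serial (axiom D): yes — every world has a successor (e.g. s S s).
Reflexive (axiom T): no — u is not related to itself.
Transitive (axiom 4): no — t S s and s S u, but not t S u.
Euclidean (axiom 5): no — s S t and s S u, but not t S u.
So F validates K, D; T would additionally require S to be reflexive. The strongest is D.

D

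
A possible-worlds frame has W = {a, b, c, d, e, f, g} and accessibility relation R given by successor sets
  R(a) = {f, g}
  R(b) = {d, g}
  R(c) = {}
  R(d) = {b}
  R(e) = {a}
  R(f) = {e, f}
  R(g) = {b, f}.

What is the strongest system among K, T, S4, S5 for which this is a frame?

Reflexive (axiom T): no — a is not related to itself.
Transitive (axiom 4): no — a R f and f R e, but not a R e.
Euclidean (axiom 5): no — a R f and a R g, but not f R g.
So F validates K; T would additionally require R to be reflexive. The strongest is K.

K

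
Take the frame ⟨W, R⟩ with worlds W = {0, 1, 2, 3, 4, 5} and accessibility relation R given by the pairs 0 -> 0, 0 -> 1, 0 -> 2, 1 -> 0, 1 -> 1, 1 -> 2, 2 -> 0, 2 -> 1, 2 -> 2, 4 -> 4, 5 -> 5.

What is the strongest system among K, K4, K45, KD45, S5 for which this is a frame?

Transitive (axiom 4): yes — every two-step R-path is closed by a direct edge.
Euclidean (axiom 5): yes — any two successors of a common world are R-related.
Serial (axiom D): no — 3 has no R-successor.
Reflexive (axiom T): no — 3 is not related to itself.
So F validates K, K4, K45; KD45 would additionally require R to be serial. The strongest is K45.

K45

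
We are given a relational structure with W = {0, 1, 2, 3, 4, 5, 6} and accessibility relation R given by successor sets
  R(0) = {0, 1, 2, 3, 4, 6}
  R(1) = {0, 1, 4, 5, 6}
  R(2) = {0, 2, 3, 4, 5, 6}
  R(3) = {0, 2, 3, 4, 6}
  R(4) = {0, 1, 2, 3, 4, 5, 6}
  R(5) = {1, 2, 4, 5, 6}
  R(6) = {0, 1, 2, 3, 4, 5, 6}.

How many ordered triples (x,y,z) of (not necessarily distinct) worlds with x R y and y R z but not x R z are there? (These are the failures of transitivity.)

28

Enumerating: (0,1,5), (0,2,5), (0,4,5), (0,6,5), (1,0,2), (1,0,3), (1,4,2), (1,4,3), (1,5,2), (1,6,2), (1,6,3), (2,0,1), … and 16 more.
Total: 28.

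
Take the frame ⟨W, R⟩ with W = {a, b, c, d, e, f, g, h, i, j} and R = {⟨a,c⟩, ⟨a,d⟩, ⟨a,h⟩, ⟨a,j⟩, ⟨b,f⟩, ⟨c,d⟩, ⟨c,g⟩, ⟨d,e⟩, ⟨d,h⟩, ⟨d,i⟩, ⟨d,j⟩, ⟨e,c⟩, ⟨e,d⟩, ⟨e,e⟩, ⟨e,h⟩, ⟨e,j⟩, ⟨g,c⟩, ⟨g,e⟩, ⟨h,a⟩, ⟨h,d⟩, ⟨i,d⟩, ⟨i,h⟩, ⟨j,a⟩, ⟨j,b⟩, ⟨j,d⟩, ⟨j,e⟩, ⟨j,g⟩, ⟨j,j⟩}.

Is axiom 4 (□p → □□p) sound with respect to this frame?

No

Axiom 4 corresponds to the accessibility relation being transitive.
Transitive: no — a R c and c R g, but not a R g.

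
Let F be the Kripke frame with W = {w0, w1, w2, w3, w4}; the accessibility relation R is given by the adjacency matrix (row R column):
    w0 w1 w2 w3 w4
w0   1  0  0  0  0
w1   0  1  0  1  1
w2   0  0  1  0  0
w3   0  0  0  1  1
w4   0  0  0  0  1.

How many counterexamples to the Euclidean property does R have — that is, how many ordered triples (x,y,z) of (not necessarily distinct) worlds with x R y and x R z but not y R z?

Enumerating: (w1,w3,w1), (w1,w4,w1), (w1,w4,w3), (w3,w4,w3).

4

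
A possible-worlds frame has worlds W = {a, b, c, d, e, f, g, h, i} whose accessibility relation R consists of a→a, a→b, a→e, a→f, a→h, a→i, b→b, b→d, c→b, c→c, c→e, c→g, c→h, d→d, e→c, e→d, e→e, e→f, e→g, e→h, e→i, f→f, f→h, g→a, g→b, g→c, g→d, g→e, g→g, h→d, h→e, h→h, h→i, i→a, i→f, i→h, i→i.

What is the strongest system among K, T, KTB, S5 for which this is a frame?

Reflexive (axiom T): yes — every world is R-related to itself.
Symmetric (axiom B): no — a R b but not b R a.
Euclidean (axiom 5): no — a R b and a R e, but not b R e.
So F validates K, T; KTB would additionally require R to be symmetric. The strongest is T.

T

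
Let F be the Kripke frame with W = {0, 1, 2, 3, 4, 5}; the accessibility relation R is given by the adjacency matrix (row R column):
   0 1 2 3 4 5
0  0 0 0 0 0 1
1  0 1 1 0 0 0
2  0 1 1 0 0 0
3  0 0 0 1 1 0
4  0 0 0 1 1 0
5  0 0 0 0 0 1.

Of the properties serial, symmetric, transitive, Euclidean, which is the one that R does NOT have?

Serial: yes — every world has a successor (e.g. 0 R 5).
Symmetric: no — 0 R 5 but not 5 R 0.
Transitive: yes — every two-step R-path is closed by a direct edge.
Euclidean: yes — any two successors of a common world are R-related.
Only symmetric fails.

symmetric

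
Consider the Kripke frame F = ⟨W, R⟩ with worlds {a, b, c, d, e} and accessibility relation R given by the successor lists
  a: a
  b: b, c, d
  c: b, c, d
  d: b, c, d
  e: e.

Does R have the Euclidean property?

Yes

Euclidean: yes — any two successors of a common world are R-related.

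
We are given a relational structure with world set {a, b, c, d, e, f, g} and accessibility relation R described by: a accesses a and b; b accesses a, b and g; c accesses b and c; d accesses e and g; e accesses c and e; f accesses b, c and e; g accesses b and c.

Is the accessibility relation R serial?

Yes

Serial: yes — every world has a successor (e.g. a R a).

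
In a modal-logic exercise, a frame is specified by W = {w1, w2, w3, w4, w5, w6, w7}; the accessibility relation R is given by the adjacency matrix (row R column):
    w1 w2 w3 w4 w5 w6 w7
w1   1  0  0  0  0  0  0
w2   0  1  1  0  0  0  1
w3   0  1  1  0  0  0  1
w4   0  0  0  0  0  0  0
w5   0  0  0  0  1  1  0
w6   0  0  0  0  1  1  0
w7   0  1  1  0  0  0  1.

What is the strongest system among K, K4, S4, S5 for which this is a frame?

Transitive (axiom 4): yes — every two-step R-path is closed by a direct edge.
Reflexive (axiom T): no — w4 is not related to itself.
Euclidean (axiom 5): yes — any two successors of a common world are R-related.
So F validates K, K4; S4 would additionally require R to be reflexive. The strongest is K4.

K4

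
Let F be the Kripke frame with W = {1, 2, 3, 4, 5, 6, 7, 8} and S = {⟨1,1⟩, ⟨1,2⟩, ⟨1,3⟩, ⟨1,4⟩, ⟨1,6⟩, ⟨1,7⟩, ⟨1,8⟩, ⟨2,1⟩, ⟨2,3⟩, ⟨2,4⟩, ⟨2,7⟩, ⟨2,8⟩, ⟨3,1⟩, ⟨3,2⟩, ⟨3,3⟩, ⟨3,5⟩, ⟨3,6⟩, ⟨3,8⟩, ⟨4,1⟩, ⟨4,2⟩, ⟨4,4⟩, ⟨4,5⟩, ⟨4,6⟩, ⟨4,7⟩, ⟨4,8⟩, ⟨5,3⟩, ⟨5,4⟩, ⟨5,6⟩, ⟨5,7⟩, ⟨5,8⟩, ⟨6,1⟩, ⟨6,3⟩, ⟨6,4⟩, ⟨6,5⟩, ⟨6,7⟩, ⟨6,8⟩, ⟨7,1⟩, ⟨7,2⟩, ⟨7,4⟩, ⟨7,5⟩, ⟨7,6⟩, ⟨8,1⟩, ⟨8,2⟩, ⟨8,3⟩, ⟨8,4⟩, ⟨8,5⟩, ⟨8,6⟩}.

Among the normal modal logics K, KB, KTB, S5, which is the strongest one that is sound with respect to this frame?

KB

Symmetric (axiom B): yes — every pair in S has its reverse in S.
Reflexive (axiom T): no — 2 is not related to itself.
Euclidean (axiom 5): no — 1 S 2 and 1 S 6, but not 2 S 6.
So F validates K, KB; KTB would additionally require S to be reflexive. The strongest is KB.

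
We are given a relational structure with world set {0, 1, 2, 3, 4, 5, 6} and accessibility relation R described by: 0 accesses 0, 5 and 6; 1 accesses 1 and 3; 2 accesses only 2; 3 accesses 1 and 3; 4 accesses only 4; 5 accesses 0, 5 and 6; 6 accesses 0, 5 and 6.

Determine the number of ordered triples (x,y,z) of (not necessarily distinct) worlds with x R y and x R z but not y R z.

0

R is Euclidean; there are no such tuples.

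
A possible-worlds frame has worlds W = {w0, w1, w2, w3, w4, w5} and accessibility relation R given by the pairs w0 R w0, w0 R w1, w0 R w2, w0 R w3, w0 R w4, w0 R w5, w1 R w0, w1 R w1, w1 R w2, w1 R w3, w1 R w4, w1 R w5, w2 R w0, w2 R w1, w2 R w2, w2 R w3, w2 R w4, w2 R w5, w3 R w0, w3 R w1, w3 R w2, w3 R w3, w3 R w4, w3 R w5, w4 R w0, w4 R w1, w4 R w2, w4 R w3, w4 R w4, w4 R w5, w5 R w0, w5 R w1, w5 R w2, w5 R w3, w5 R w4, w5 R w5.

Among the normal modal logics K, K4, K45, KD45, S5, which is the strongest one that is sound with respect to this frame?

Transitive (axiom 4): yes — every two-step R-path is closed by a direct edge.
Euclidean (axiom 5): yes — any two successors of a common world are R-related.
Serial (axiom D): yes — every world has a successor (e.g. w0 R w0).
Reflexive (axiom T): yes — every world is R-related to itself.
So F validates K, K4, K45, KD45, S5. The strongest is S5.

S5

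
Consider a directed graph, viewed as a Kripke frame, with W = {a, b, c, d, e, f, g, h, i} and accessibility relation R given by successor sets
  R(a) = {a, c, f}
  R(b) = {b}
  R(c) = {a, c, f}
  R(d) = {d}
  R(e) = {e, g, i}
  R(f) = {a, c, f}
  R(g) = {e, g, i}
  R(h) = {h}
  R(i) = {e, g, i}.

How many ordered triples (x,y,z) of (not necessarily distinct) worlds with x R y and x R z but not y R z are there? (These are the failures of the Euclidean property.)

0

R is Euclidean; there are no such tuples.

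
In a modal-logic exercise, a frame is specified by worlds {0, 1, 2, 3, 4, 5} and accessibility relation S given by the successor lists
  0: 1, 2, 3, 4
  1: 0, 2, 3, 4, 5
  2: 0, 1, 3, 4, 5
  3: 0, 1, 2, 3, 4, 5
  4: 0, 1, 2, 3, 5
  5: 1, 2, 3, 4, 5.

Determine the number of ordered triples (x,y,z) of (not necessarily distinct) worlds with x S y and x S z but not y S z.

Enumerating: (0,1,1), (0,2,2), (0,4,4), (1,0,0), (1,0,5), (1,2,2), (1,4,4), (1,5,0), (2,0,0), (2,0,5), (2,1,1), (2,4,4), … and 15 more.
Total: 27.

27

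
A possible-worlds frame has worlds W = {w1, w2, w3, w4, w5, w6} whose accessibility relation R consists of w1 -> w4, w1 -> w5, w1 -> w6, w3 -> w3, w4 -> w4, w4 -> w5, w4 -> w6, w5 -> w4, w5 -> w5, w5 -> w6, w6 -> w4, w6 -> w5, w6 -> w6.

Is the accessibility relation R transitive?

Yes

Transitive: yes — every two-step R-path is closed by a direct edge.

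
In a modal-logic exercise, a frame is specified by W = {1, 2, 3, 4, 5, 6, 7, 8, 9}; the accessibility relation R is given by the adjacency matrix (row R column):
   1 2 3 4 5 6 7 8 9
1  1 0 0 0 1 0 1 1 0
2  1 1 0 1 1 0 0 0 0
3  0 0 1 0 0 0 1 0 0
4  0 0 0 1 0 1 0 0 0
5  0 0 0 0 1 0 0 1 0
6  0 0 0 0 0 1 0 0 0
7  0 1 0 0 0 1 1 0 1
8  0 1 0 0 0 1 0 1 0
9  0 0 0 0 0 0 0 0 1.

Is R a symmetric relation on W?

No

Symmetric: no — 1 R 5 but not 5 R 1.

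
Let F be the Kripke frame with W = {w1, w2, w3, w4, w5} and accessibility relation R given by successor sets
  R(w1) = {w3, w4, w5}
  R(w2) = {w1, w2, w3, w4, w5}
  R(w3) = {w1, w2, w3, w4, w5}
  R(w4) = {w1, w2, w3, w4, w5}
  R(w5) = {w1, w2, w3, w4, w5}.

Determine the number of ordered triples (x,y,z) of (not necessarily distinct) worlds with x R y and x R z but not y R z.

Enumerating: (w2,w1,w1), (w2,w1,w2), (w3,w1,w1), (w3,w1,w2), (w4,w1,w1), (w4,w1,w2), (w5,w1,w1), (w5,w1,w2).

8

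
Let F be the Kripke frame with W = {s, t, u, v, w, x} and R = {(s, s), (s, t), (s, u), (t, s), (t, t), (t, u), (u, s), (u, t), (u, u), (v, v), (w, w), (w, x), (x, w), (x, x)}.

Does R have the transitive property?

Yes

Transitive: yes — every two-step R-path is closed by a direct edge.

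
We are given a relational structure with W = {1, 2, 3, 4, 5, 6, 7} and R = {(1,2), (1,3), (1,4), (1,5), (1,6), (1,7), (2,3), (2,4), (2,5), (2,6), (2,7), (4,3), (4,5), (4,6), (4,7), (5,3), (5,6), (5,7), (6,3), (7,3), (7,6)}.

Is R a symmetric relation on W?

No

Symmetric: no — 1 R 2 but not 2 R 1.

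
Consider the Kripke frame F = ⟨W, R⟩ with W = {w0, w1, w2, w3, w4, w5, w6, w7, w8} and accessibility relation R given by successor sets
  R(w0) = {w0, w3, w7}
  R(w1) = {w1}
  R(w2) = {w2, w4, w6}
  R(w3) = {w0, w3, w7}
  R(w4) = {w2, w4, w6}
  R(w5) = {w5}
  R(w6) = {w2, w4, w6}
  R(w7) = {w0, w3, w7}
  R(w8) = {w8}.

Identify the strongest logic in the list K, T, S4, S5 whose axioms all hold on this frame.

S5

Reflexive (axiom T): yes — every world is R-related to itself.
Transitive (axiom 4): yes — every two-step R-path is closed by a direct edge.
Euclidean (axiom 5): yes — any two successors of a common world are R-related.
So F validates K, T, S4, S5. The strongest is S5.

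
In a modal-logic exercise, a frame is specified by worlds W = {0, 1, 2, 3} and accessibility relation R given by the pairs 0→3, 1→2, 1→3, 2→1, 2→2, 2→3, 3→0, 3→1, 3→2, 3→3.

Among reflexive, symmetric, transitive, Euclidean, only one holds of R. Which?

Reflexive: no — 0 is not related to itself.
Symmetric: yes — every pair in R has its reverse in R.
Transitive: no — 0 R 3 and 3 R 1, but not 0 R 1.
Euclidean: no — 3 R 0 and 3 R 1, but not 0 R 1.
Only symmetric holds.

symmetric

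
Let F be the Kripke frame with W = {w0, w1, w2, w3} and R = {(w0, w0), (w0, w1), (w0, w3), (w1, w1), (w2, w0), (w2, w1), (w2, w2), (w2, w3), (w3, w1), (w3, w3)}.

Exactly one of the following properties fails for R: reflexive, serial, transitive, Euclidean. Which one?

Reflexive: yes — every world is R-related to itself.
Serial: yes — every world has a successor (e.g. w0 R w0).
Transitive: yes — every two-step R-path is closed by a direct edge.
Euclidean: no — w0 R w1 and w0 R w3, but not w1 R w3.
Only Euclidean fails.

Euclidean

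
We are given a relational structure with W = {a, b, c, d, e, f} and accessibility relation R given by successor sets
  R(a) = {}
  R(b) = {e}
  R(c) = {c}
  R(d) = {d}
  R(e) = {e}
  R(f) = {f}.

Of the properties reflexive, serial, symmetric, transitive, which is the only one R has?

transitive

Reflexive: no — a is not related to itself.
Serial: no — a has no R-successor.
Symmetric: no — b R e but not e R b.
Transitive: yes — every two-step R-path is closed by a direct edge.
Only transitive holds.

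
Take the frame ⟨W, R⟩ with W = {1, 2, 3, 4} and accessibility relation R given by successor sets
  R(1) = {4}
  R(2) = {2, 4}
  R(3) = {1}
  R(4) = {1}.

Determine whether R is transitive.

Transitive: no — 2 R 4 and 4 R 1, but not 2 R 1.

No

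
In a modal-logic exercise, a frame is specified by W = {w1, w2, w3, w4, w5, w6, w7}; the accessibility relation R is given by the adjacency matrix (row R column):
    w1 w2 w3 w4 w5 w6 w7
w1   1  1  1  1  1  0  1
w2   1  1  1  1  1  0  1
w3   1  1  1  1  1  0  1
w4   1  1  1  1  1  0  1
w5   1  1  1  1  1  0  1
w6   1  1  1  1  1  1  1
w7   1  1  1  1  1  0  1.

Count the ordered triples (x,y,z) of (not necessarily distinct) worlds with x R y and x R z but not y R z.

6

Enumerating: (w6,w1,w6), (w6,w2,w6), (w6,w3,w6), (w6,w4,w6), (w6,w5,w6), (w6,w7,w6).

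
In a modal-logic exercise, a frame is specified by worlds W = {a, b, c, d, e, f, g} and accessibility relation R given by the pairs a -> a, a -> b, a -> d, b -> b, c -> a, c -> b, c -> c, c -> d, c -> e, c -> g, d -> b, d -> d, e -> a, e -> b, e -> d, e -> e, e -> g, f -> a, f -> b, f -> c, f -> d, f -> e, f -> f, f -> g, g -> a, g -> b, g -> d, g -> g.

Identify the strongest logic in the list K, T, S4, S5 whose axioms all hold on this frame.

S4

Reflexive (axiom T): yes — every world is R-related to itself.
Transitive (axiom 4): yes — every two-step R-path is closed by a direct edge.
Euclidean (axiom 5): no — a R b and a R d, but not b R d.
So F validates K, T, S4; S5 would additionally require R to be Euclidean. The strongest is S4.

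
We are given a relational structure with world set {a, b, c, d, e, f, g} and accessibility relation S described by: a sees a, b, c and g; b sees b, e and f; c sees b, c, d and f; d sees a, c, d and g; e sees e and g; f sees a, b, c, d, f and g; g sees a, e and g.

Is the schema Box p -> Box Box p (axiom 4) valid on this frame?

The schema 4 characterises exactly the transitive frames.
Transitive: no — a S b and b S e, but not a S e.

No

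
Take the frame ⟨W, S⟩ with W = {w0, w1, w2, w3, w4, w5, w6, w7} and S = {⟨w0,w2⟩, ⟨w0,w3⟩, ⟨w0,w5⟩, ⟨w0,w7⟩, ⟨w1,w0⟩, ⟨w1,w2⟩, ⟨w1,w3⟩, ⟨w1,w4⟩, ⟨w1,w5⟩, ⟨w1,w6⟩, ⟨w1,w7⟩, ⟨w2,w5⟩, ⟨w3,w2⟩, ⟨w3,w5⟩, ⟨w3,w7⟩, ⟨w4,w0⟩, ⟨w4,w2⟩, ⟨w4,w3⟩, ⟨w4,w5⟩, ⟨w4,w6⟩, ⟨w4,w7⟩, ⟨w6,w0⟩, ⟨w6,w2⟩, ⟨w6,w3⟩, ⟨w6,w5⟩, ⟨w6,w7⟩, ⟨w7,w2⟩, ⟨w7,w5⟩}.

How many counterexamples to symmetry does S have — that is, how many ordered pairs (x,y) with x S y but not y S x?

Enumerating: (w0,w2), (w0,w3), (w0,w5), (w0,w7), (w1,w0), (w1,w2), (w1,w3), (w1,w4), (w1,w5), (w1,w6), (w1,w7), (w2,w5), … and 16 more.
Total: 28.

28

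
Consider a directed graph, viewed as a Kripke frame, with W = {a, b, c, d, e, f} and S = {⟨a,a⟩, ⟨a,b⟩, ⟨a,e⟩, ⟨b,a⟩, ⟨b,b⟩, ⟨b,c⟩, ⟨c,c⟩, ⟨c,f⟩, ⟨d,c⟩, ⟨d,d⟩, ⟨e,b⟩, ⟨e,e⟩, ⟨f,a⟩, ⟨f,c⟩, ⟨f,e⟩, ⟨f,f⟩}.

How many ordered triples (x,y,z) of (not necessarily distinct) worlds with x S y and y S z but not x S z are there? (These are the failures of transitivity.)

10

Enumerating: (a,b,c), (b,a,e), (b,c,f), (c,f,a), (c,f,e), (d,c,f), (e,b,a), (e,b,c), (f,a,b), (f,e,b).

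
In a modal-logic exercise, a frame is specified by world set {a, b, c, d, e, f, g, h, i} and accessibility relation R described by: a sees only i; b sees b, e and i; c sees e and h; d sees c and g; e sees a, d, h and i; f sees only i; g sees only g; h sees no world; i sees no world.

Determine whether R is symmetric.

Symmetric: no — a R i but not i R a.

No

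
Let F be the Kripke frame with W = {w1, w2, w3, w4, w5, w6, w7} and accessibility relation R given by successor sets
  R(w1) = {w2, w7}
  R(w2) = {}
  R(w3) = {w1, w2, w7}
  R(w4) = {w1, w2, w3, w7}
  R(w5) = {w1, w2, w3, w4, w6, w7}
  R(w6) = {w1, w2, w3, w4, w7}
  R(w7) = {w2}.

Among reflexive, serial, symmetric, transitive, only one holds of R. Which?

Reflexive: no — w1 is not related to itself.
Serial: no — w2 has no R-successor.
Symmetric: no — w1 R w2 but not w2 R w1.
Transitive: yes — every two-step R-path is closed by a direct edge.
Only transitive holds.

transitive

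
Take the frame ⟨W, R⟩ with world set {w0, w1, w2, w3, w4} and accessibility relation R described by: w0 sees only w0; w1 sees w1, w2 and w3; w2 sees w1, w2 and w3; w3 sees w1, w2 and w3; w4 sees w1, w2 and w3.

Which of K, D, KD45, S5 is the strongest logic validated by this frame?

KD45

Serial (axiom D): yes — every world has a successor (e.g. w0 R w0).
Euclidean (axiom 5): yes — any two successors of a common world are R-related.
Transitive (axiom 4): yes — every two-step R-path is closed by a direct edge.
Reflexive (axiom T): no — w4 is not related to itself.
So F validates K, D, KD45; S5 would additionally require R to be reflexive. The strongest is KD45.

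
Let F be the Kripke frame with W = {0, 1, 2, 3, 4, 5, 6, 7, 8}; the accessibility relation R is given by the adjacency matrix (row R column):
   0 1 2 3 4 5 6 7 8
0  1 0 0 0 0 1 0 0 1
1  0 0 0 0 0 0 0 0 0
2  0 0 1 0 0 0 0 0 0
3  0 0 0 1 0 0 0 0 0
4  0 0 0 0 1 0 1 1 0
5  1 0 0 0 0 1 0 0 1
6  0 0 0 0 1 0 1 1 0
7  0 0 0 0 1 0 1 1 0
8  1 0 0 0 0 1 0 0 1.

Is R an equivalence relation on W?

Reflexive: no — 1 is not related to itself.
Symmetric: yes — every pair in R has its reverse in R.
Transitive: yes — every two-step R-path is closed by a direct edge.
So R is not an equivalence relation.

No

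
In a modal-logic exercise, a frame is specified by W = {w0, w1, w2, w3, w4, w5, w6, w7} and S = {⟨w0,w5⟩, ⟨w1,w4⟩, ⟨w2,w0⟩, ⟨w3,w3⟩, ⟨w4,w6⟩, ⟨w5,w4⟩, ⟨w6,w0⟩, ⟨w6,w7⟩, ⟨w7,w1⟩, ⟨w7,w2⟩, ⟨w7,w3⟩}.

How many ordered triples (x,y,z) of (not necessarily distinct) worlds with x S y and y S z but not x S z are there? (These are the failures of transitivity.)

Enumerating: (w0,w5,w4), (w1,w4,w6), (w2,w0,w5), (w4,w6,w0), (w4,w6,w7), (w5,w4,w6), (w6,w0,w5), (w6,w7,w1), (w6,w7,w2), (w6,w7,w3), (w7,w1,w4), (w7,w2,w0).

12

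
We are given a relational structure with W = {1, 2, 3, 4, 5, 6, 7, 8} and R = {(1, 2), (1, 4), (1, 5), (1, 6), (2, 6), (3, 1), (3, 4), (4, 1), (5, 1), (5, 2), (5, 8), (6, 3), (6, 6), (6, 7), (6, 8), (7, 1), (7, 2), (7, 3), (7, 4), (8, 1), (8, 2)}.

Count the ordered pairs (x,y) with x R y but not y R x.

16

Enumerating: (1,2), (1,6), (2,6), (3,1), (3,4), (5,2), (5,8), (6,3), (6,7), (6,8), (7,1), (7,2), (7,3), (7,4), (8,1), (8,2).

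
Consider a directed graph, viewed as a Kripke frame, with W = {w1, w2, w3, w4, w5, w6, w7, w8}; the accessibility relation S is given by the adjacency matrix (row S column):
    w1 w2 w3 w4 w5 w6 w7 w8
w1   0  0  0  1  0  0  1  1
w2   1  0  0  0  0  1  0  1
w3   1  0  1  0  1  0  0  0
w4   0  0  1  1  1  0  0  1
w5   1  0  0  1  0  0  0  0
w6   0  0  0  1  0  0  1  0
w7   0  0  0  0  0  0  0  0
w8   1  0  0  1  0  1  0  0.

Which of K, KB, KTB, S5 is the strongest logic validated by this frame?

K

Symmetric (axiom B): no — w1 S w4 but not w4 S w1.
Reflexive (axiom T): no — w1 is not related to itself.
Euclidean (axiom 5): no — w1 S w4 and w1 S w7, but not w4 S w7.
So F validates K; KB would additionally require S to be symmetric. The strongest is K.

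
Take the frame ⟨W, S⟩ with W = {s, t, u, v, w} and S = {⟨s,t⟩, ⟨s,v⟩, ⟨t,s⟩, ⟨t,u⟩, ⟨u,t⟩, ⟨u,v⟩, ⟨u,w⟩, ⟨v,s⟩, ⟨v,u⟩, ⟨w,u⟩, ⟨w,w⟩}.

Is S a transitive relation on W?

Transitive: no — s S t and t S u, but not s S u.

No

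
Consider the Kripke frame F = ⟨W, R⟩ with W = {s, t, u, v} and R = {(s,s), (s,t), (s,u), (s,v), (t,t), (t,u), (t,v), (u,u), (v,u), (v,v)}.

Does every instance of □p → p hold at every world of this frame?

By correspondence theory, T is valid on a frame iff R is reflexive.
Reflexive: yes — every world is R-related to itself.

Yes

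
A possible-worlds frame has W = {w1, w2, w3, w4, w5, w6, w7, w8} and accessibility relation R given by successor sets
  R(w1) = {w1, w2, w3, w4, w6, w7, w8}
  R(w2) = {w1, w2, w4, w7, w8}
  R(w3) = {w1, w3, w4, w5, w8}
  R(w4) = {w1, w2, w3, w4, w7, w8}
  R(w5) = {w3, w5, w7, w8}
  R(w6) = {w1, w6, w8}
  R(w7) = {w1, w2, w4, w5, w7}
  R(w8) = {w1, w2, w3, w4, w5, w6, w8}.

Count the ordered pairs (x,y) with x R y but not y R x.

0

R is symmetric; there are no such tuples.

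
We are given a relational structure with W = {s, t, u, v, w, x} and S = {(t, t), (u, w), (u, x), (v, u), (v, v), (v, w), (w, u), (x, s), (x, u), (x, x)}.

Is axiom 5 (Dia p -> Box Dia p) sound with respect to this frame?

No

Axiom 5 corresponds to the accessibility relation being Euclidean.
Euclidean: no — u S w and u S x, but not w S x.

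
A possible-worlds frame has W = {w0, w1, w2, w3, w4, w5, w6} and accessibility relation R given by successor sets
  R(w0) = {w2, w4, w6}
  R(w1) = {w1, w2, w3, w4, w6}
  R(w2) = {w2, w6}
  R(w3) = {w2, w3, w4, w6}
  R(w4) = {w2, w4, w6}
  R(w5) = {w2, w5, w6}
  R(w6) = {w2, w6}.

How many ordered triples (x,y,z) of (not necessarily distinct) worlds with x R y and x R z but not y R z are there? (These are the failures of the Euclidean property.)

20

Enumerating: (w0,w2,w4), (w0,w6,w4), (w1,w2,w1), (w1,w2,w3), (w1,w2,w4), (w1,w3,w1), (w1,w4,w1), (w1,w4,w3), (w1,w6,w1), (w1,w6,w3), (w1,w6,w4), (w3,w2,w3), … and 8 more.
Total: 20.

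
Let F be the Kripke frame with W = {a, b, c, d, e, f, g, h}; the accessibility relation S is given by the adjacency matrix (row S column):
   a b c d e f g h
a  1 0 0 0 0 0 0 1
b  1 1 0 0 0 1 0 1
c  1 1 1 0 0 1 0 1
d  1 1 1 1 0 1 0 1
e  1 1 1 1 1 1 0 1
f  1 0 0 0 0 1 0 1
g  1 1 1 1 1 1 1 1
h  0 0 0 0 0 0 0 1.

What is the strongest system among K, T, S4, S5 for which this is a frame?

S4

Reflexive (axiom T): yes — every world is S-related to itself.
Transitive (axiom 4): yes — every two-step S-path is closed by a direct edge.
Euclidean (axiom 5): no — b S a and b S f, but not a S f.
So F validates K, T, S4; S5 would additionally require S to be Euclidean. The strongest is S4.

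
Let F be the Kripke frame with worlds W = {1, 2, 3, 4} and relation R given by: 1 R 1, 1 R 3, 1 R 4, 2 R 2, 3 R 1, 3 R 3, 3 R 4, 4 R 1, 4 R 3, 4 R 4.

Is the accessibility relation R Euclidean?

Euclidean: yes — any two successors of a common world are R-related.

Yes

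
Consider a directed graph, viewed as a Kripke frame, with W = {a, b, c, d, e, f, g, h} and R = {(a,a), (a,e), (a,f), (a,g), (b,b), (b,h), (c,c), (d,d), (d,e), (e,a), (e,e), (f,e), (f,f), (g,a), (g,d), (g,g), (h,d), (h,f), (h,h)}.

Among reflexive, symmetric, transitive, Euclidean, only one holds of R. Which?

Reflexive: yes — every world is R-related to itself.
Symmetric: no — a R f but not f R a.
Transitive: no — a R g and g R d, but not a R d.
Euclidean: no — a R e and a R f, but not e R f.
Only reflexive holds.

reflexive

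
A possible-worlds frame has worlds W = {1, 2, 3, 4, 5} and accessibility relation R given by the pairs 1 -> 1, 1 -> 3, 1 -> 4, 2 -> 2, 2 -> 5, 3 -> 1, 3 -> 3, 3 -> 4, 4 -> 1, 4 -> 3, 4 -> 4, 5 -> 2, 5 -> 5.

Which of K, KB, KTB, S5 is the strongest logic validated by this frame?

Symmetric (axiom B): yes — every pair in R has its reverse in R.
Reflexive (axiom T): yes — every world is R-related to itself.
Euclidean (axiom 5): yes — any two successors of a common world are R-related.
So F validates K, KB, KTB, S5. The strongest is S5.

S5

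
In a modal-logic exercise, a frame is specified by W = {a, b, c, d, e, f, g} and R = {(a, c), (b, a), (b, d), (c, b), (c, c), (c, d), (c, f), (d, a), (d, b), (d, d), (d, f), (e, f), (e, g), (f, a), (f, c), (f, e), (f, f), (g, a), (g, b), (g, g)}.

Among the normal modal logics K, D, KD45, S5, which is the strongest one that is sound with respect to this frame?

Serial (axiom D): yes — every world has a successor (e.g. a R c).
Euclidean (axiom 5): no — b R a and b R d, but not a R d.
Transitive (axiom 4): no — a R c and c R b, but not a R b.
Reflexive (axiom T): no — a is not related to itself.
So F validates K, D; KD45 would additionally require R to be Euclidean and transitive. The strongest is D.

D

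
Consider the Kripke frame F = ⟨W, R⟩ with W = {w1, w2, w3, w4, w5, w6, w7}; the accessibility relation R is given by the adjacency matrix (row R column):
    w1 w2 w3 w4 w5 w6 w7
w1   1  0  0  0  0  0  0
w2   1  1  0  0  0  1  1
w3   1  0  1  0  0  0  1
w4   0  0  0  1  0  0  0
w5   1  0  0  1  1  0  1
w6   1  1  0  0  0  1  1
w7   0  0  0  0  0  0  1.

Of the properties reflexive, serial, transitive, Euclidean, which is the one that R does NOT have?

Reflexive: yes — every world is R-related to itself.
Serial: yes — every world has a successor (e.g. w1 R w1).
Transitive: yes — every two-step R-path is closed by a direct edge.
Euclidean: no — w2 R w1 and w2 R w6, but not w1 R w6.
Only Euclidean fails.

Euclidean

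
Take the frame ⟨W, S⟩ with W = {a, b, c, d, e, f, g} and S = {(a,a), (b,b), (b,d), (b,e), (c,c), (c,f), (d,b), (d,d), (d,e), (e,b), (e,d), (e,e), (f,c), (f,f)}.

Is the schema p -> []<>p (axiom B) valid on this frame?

Yes

By correspondence theory, B is valid on a frame iff S is symmetric.
Symmetric: yes — every pair in S has its reverse in S.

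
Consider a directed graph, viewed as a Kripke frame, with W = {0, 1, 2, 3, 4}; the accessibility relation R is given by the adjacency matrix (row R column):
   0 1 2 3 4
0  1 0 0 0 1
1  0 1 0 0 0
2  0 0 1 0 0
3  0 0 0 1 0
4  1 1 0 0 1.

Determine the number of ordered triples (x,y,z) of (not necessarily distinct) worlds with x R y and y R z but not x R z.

Enumerating: (0,4,1).

1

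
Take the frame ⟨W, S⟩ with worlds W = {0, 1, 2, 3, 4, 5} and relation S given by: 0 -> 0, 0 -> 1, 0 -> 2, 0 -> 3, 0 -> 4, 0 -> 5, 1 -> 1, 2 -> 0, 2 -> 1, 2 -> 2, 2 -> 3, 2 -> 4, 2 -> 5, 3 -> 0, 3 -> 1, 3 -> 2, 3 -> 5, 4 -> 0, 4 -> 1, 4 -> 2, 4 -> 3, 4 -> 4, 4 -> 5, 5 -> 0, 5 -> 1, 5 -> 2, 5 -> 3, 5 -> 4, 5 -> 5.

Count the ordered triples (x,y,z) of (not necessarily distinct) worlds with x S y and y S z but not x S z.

6

Enumerating: (3,0,3), (3,0,4), (3,2,3), (3,2,4), (3,5,3), (3,5,4).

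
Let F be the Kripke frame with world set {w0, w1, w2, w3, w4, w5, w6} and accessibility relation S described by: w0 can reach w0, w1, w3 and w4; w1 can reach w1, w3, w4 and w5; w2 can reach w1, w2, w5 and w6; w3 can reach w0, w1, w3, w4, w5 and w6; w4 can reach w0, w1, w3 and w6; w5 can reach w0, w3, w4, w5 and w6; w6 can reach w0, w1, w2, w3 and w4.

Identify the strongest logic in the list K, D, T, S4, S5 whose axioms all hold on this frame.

Serial (axiom D): yes — every world has a successor (e.g. w0 S w0).
Reflexive (axiom T): no — w4 is not related to itself.
Transitive (axiom 4): no — w0 S w1 and w1 S w5, but not w0 S w5.
Euclidean (axiom 5): no — w1 S w4 and w1 S w5, but not w4 S w5.
So F validates K, D; T would additionally require S to be reflexive. The strongest is D.

D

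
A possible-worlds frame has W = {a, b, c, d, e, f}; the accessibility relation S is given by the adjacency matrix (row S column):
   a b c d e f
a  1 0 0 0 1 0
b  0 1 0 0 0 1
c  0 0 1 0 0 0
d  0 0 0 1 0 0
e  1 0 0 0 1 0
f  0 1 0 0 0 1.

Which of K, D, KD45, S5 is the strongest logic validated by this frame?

Serial (axiom D): yes — every world has a successor (e.g. a S a).
Euclidean (axiom 5): yes — any two successors of a common world are S-related.
Transitive (axiom 4): yes — every two-step S-path is closed by a direct edge.
Reflexive (axiom T): yes — every world is S-related to itself.
So F validates K, D, KD45, S5. The strongest is S5.

S5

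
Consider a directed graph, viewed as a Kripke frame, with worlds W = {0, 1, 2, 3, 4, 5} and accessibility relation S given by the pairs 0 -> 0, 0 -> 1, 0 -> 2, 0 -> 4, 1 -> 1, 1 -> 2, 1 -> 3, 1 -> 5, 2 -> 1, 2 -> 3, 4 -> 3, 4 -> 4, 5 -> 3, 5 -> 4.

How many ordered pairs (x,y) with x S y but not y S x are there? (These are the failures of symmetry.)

9

Enumerating: (0,1), (0,2), (0,4), (1,3), (1,5), (2,3), (4,3), (5,3), (5,4).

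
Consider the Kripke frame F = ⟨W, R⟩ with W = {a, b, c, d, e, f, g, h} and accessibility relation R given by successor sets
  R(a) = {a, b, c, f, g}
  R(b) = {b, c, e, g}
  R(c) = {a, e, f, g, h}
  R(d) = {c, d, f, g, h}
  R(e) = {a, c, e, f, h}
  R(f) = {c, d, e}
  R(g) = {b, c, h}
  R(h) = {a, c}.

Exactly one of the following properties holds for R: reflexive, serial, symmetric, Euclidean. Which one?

serial

Reflexive: no — c is not related to itself.
Serial: yes — every world has a successor (e.g. a R a).
Symmetric: no — a R b but not b R a.
Euclidean: no — a R b and a R f, but not b R f.
Only serial holds.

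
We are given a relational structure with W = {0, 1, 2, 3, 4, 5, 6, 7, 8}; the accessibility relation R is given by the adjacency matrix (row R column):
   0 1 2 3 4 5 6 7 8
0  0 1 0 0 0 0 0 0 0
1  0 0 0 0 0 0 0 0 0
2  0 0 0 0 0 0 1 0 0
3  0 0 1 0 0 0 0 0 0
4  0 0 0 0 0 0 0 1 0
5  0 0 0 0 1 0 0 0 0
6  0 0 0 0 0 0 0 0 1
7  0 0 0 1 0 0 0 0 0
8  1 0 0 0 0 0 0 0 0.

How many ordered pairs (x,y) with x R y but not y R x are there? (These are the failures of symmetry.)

8

Enumerating: (0,1), (2,6), (3,2), (4,7), (5,4), (6,8), (7,3), (8,0).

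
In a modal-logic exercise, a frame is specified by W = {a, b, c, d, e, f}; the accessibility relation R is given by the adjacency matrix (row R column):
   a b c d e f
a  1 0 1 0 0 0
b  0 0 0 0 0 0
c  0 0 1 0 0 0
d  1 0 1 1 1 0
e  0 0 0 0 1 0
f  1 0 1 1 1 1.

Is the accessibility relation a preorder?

No

Reflexive: no — b is not related to itself.
Transitive: yes — every two-step R-path is closed by a direct edge.
So R is not a preorder.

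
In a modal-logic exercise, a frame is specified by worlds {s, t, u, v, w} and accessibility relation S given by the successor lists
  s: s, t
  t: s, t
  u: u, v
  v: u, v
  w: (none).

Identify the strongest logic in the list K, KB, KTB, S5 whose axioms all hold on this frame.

KB

Symmetric (axiom B): yes — every pair in S has its reverse in S.
Reflexive (axiom T): no — w is not related to itself.
Euclidean (axiom 5): yes — any two successors of a common world are S-related.
So F validates K, KB; KTB would additionally require S to be reflexive. The strongest is KB.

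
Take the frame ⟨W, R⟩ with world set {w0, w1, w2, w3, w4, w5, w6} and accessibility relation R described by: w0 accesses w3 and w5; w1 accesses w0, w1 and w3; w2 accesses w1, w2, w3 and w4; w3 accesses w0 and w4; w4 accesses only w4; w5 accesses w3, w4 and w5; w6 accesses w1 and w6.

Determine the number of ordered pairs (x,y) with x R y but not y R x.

Enumerating: (w0,w5), (w1,w0), (w1,w3), (w2,w1), (w2,w3), (w2,w4), (w3,w4), (w5,w3), (w5,w4), (w6,w1).

10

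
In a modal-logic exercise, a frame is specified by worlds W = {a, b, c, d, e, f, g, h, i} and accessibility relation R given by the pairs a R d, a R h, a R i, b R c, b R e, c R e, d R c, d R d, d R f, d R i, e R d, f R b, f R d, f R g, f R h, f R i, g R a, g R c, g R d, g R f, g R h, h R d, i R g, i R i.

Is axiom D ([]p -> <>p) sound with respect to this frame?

Axiom D corresponds to the accessibility relation being serial.
Serial: yes — every world has a successor (e.g. a R d).

Yes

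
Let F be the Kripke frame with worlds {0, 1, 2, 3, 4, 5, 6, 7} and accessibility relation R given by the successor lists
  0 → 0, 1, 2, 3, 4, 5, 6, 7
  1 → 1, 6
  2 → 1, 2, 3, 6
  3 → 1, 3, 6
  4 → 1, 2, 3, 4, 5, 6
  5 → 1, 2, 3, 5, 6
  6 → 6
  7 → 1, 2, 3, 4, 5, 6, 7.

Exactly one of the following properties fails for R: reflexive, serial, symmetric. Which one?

Reflexive: yes — every world is R-related to itself.
Serial: yes — every world has a successor (e.g. 0 R 0).
Symmetric: no — 0 R 1 but not 1 R 0.
Only symmetric fails.

symmetric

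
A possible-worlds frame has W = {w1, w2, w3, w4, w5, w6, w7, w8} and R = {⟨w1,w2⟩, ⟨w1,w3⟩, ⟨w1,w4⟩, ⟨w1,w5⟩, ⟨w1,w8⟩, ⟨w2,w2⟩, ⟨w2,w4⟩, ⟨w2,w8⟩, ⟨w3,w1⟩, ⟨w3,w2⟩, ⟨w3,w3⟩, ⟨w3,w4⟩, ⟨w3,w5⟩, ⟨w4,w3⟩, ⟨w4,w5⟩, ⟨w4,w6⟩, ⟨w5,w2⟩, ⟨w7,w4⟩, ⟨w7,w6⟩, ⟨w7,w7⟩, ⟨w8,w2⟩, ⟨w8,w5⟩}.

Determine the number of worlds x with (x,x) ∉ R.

Enumerating: w1, w4, w5, w6, w8.

5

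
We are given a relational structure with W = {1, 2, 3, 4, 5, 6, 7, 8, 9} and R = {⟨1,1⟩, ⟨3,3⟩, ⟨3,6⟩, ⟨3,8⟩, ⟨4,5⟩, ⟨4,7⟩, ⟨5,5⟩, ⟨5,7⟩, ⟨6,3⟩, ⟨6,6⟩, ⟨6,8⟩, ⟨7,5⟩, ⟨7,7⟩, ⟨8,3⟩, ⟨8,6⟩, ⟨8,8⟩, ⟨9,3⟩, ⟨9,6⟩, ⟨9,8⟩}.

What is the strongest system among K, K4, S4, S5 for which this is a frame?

Transitive (axiom 4): yes — every two-step R-path is closed by a direct edge.
Reflexive (axiom T): no — 2 is not related to itself.
Euclidean (axiom 5): yes — any two successors of a common world are R-related.
So F validates K, K4; S4 would additionally require R to be reflexive. The strongest is K4.

K4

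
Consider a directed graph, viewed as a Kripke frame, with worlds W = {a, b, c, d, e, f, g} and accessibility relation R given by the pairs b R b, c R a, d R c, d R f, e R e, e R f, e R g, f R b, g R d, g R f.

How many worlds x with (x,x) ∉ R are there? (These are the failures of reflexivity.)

Enumerating: a, c, d, f, g.

5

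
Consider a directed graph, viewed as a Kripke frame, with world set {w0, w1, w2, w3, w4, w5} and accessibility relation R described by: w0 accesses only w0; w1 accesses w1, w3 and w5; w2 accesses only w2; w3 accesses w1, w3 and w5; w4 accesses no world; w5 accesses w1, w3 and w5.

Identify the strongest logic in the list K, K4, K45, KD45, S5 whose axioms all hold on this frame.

Transitive (axiom 4): yes — every two-step R-path is closed by a direct edge.
Euclidean (axiom 5): yes — any two successors of a common world are R-related.
Serial (axiom D): no — w4 has no R-successor.
Reflexive (axiom T): no — w4 is not related to itself.
So F validates K, K4, K45; KD45 would additionally require R to be serial. The strongest is K45.

K45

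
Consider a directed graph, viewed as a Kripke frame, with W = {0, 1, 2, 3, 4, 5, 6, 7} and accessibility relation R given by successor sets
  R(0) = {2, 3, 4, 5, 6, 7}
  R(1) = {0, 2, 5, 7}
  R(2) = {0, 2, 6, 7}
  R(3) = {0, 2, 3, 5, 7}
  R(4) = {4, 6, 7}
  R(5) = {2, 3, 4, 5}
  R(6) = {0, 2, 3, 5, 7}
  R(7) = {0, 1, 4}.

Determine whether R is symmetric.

No

Symmetric: no — 0 R 4 but not 4 R 0.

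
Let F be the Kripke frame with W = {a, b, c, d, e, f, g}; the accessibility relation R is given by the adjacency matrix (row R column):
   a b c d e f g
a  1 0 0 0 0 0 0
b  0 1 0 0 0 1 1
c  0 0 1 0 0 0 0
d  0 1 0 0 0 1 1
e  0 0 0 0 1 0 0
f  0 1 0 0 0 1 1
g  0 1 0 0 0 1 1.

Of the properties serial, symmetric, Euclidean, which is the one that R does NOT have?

symmetric

Serial: yes — every world has a successor (e.g. a R a).
Symmetric: no — d R b but not b R d.
Euclidean: yes — any two successors of a common world are R-related.
Only symmetric fails.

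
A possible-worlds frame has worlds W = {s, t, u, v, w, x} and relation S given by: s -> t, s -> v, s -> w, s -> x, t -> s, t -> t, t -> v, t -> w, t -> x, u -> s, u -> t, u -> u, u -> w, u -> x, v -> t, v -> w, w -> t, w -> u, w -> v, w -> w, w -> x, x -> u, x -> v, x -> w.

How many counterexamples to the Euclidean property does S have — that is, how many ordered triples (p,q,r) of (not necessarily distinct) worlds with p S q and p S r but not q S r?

29

Enumerating: (s,v,v), (s,v,x), (s,x,t), (s,x,x), (t,s,s), (t,v,s), (t,v,v), (t,v,x), (t,w,s), (t,x,s), (t,x,t), (t,x,x), … and 17 more.
Total: 29.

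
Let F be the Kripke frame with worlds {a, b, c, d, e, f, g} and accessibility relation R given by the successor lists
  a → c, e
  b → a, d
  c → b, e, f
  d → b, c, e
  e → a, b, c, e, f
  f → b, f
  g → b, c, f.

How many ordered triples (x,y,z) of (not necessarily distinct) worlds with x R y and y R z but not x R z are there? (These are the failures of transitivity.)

Enumerating: (a,c,b), (a,c,f), (a,e,a), (a,e,b), (a,e,f), (b,a,c), (b,a,e), (b,d,b), (b,d,c), (b,d,e), (c,b,a), (c,b,d), … and 13 more.
Total: 25.

25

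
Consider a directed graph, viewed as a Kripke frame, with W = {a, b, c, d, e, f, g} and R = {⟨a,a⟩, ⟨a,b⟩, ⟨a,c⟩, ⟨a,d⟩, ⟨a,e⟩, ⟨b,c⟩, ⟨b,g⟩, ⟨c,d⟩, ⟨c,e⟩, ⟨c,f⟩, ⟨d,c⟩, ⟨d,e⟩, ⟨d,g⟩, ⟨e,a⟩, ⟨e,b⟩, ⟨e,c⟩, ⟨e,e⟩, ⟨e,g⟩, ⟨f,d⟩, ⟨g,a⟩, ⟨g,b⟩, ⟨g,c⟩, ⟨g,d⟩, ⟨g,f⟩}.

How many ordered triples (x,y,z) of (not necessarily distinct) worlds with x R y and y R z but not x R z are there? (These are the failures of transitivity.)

Enumerating: (a,b,g), (a,c,f), (a,d,g), (a,e,g), (b,c,d), (b,c,e), (b,c,f), (b,g,a), (b,g,b), (b,g,d), (b,g,f), (c,d,c), … and 26 more.
Total: 38.

38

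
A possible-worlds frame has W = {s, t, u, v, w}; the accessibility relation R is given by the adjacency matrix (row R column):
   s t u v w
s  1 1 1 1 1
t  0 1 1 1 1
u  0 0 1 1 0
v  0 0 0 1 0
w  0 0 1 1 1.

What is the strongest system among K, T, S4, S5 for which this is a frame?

Reflexive (axiom T): yes — every world is R-related to itself.
Transitive (axiom 4): yes — every two-step R-path is closed by a direct edge.
Euclidean (axiom 5): no — s R u and s R t, but not u R t.
So F validates K, T, S4; S5 would additionally require R to be Euclidean. The strongest is S4.

S4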